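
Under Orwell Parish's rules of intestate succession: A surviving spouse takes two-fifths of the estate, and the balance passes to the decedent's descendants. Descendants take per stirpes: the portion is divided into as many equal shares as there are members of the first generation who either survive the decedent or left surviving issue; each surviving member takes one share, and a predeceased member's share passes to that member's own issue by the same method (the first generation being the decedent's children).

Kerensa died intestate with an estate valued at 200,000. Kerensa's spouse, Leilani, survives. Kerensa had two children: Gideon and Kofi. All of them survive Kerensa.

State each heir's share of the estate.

Leilani: 80,000; Gideon: 60,000; Kofi: 60,000

Leilani takes two-fifths of 200,000 = 80,000. The remaining 120,000 passes to the descendants.
The descendants' portion (120,000) is divided into 2 shares of 60,000: Gideon and Kofi each take 60,000.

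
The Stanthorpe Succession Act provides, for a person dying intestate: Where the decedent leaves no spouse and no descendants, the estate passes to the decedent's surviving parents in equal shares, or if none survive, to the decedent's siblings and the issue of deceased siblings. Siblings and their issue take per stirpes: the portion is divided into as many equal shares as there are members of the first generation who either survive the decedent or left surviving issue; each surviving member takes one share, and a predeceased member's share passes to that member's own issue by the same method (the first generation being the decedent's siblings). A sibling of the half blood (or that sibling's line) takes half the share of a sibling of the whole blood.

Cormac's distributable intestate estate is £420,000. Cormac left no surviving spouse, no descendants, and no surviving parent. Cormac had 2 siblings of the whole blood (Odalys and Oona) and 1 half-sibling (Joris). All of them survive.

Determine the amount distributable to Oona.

Oona receives £168,000.

The entire £420,000 passes to the siblings and their issue.
Counting each half-blood sibling's line as half a unit, there are 5/2 units in £420,000, so one unit is £168,000. Whole-blood lines (Odalys and Oona) take £168,000 each; half-blood lines (Joris) take £84,000 each.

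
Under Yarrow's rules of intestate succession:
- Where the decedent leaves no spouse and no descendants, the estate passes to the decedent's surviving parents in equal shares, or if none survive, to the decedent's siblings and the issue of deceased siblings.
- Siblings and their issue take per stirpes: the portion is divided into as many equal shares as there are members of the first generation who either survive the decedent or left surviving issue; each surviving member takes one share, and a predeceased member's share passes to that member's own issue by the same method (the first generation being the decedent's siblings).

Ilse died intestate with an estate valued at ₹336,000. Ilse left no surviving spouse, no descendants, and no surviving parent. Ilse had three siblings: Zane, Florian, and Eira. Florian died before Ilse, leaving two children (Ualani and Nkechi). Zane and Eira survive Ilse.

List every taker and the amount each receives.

Zane: ₹112,000; Ualani: ₹56,000; Nkechi: ₹56,000; Eira: ₹112,000

The entire ₹336,000 passes to the siblings and their issue.
That amount (₹336,000) is divided into 3 shares of ₹112,000: Zane and Eira each take ₹112,000; Florian's ₹112,000 share passes to Florian's issue.
Florian's share (₹112,000) is divided into 2 shares of ₹56,000: Ualani and Nkechi each take ₹56,000.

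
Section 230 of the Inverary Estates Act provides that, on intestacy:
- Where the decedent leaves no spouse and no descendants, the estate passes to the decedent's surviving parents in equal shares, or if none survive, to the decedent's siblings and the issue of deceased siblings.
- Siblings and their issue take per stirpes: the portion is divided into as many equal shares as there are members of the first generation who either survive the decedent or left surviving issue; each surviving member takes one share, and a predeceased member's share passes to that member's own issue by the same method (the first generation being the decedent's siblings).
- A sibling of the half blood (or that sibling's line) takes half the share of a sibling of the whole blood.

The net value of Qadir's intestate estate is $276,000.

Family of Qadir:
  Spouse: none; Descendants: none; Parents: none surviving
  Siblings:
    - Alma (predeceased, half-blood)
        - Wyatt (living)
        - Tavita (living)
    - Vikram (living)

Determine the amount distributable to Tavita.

The entire $276,000 passes to the siblings and their issue.
Counting each half-blood sibling's line as half a unit, there are 3/2 units in $276,000, so one unit is $184,000. Whole-blood lines (Vikram) take $184,000 each; half-blood lines (Alma) take $92,000 each.
Alma's share ($92,000) is divided into 2 shares of $46,000: Wyatt and Tavita each take $46,000.

Tavita receives $46,000.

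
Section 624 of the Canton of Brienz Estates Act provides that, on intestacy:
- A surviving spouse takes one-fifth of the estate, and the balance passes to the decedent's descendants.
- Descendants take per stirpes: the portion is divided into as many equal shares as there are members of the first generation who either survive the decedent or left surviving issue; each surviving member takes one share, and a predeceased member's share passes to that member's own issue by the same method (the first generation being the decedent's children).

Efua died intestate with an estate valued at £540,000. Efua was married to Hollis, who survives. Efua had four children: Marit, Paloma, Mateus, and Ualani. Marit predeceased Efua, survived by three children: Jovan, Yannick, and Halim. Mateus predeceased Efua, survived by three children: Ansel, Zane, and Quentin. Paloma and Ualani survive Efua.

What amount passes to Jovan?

Hollis takes one-fifth of £540,000 = £108,000. The remaining £432,000 passes to the descendants.
The descendants' portion (£432,000) is divided into 4 shares of £108,000: Paloma and Ualani each take £108,000; Marit's £108,000 share passes to Marit's issue; Mateus's £108,000 share passes to Mateus's issue.
Marit's share (£108,000) is divided into 3 shares of £36,000: Jovan, Yannick, and Halim each take £36,000.
Mateus's share (£108,000) is divided into 3 shares of £36,000: Ansel, Zane, and Quentin each take £36,000.

Jovan receives £36,000.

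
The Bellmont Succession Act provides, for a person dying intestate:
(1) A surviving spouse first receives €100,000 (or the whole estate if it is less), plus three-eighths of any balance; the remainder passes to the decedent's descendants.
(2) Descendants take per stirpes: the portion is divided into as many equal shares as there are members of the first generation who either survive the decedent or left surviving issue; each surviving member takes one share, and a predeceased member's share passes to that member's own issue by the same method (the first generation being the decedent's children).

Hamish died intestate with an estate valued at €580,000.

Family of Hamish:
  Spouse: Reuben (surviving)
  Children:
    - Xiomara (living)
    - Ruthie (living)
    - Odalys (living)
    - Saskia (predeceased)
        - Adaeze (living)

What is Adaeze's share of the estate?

Reuben first takes €100,000, leaving a balance of €480,000. Reuben then takes three-eighths of the balance (€180,000), for a total of €280,000. The remaining €300,000 passes to the descendants.
The descendants' portion (€300,000) is divided into 4 shares of €75,000: Xiomara, Ruthie, and Odalys each take €75,000; Saskia's €75,000 share passes to Saskia's issue.
Saskia's share (€75,000) passes entirely to Adaeze.

Adaeze receives €75,000.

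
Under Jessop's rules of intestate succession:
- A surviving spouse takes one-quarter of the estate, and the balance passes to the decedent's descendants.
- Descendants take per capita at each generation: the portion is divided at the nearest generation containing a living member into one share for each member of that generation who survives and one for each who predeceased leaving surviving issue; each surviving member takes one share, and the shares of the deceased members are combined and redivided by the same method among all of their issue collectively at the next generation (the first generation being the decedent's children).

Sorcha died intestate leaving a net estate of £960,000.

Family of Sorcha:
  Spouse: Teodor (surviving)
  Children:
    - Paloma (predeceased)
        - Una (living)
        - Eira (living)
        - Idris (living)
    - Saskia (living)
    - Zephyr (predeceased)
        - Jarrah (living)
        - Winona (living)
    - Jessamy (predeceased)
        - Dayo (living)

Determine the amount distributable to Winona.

Winona receives £90,000.

Teodor takes one-quarter of £960,000 = £240,000. The remaining £720,000 passes to the descendants.
The descendants' portion (£720,000) is divided at the children's generation into 4 shares of £180,000. Saskia takes £180,000. The 3 shares of the deceased (Paloma, Zephyr, and Jessamy) are combined into a pool of £540,000.
That pool (£540,000) is divided at the grandchildren's generation equally among Una, Eira, Idris, Jarrah, Winona, and Dayo: £90,000 each.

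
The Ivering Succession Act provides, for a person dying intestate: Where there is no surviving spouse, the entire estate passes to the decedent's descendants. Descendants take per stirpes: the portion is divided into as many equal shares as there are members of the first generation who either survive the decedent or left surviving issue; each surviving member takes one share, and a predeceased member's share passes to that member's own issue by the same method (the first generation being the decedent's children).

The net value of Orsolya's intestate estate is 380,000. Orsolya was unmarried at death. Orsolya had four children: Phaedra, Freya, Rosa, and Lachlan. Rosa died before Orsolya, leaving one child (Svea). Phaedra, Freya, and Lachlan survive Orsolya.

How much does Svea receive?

The entire 380,000 passes to the descendants.
That amount (380,000) is divided into 4 shares of 95,000: Phaedra, Freya, and Lachlan each take 95,000; Rosa's 95,000 share passes to Rosa's issue.
Rosa's share (95,000) passes entirely to Svea.

Svea receives 95,000.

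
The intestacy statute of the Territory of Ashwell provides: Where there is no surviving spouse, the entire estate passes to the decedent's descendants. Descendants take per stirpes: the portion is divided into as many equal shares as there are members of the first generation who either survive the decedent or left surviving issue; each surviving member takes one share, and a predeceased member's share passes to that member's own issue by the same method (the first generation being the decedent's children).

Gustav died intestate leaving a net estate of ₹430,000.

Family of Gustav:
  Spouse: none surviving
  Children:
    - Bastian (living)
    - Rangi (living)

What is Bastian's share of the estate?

The entire ₹430,000 passes to the descendants.
That amount (₹430,000) is divided into 2 shares of ₹215,000: Bastian and Rangi each take ₹215,000.

Bastian receives ₹215,000.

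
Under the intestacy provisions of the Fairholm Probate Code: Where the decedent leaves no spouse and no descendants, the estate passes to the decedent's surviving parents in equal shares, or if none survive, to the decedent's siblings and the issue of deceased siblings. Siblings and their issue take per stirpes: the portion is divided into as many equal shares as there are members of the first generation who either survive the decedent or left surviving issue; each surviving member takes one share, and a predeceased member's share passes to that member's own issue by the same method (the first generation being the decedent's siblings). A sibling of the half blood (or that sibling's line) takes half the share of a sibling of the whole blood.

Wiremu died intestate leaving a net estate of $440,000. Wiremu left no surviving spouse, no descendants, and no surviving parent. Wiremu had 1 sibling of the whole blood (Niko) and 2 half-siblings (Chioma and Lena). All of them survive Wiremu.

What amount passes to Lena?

Lena receives $110,000.

The entire $440,000 passes to the siblings and their issue.
Counting each half-blood sibling's line as half a unit, there are 2 units in $440,000, so one unit is $220,000. Whole-blood lines (Niko) take $220,000 each; half-blood lines (Chioma and Lena) take $110,000 each.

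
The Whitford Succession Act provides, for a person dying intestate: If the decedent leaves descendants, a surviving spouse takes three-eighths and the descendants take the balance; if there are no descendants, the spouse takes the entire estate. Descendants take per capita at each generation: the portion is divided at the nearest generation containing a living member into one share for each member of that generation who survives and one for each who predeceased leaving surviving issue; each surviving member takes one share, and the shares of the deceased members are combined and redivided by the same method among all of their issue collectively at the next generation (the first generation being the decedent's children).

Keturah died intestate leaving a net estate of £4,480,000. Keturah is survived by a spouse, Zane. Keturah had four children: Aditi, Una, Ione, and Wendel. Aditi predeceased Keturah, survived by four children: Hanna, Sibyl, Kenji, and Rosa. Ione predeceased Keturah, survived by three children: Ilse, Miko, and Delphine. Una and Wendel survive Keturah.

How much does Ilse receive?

Ilse receives £200,000.

Zane takes three-eighths of £4,480,000 = £1,680,000. The remaining £2,800,000 passes to the descendants.
The descendants' portion (£2,800,000) is divided at the children's generation into 4 shares of £700,000. Una and Wendel each take £700,000. The 2 shares of the deceased (Aditi and Ione) are combined into a pool of £1,400,000.
That pool (£1,400,000) is divided at the grandchildren's generation equally among Hanna, Sibyl, Kenji, Rosa, Ilse, Miko, and Delphine: £200,000 each.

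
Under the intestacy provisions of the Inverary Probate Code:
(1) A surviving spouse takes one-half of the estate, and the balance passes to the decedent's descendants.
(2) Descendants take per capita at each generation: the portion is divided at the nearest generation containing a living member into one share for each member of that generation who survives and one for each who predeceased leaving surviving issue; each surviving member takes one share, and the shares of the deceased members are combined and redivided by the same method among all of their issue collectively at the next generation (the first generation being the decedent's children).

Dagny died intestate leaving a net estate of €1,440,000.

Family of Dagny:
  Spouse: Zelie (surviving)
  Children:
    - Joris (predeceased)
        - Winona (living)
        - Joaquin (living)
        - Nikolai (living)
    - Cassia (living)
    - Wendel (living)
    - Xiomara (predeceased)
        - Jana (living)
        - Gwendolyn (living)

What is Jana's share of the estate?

Zelie takes one-half of €1,440,000 = €720,000. The remaining €720,000 passes to the descendants.
The descendants' portion (€720,000) is divided at the children's generation into 4 shares of €180,000. Cassia and Wendel each take €180,000. The 2 shares of the deceased (Joris and Xiomara) are combined into a pool of €360,000.
That pool (€360,000) is divided at the grandchildren's generation equally among Winona, Joaquin, Nikolai, Jana, and Gwendolyn: €72,000 each.

Jana receives €72,000.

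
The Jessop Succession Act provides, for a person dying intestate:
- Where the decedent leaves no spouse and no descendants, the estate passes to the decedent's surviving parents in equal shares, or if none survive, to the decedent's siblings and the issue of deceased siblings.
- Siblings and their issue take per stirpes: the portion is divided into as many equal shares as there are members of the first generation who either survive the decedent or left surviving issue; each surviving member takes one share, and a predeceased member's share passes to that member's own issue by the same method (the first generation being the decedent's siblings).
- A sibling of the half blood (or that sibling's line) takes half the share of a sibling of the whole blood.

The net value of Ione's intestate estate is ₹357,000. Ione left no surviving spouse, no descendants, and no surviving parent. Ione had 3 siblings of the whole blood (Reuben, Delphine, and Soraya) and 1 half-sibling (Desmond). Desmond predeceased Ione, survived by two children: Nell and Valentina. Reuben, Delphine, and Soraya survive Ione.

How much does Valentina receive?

Valentina receives ₹25,500.

The entire ₹357,000 passes to the siblings and their issue.
Counting each half-blood sibling's line as half a unit, there are 7/2 units in ₹357,000, so one unit is ₹102,000. Whole-blood lines (Reuben, Delphine, and Soraya) take ₹102,000 each; half-blood lines (Desmond) take ₹51,000 each.
Desmond's share (₹51,000) is divided into 2 shares of ₹25,500: Nell and Valentina each take ₹25,500.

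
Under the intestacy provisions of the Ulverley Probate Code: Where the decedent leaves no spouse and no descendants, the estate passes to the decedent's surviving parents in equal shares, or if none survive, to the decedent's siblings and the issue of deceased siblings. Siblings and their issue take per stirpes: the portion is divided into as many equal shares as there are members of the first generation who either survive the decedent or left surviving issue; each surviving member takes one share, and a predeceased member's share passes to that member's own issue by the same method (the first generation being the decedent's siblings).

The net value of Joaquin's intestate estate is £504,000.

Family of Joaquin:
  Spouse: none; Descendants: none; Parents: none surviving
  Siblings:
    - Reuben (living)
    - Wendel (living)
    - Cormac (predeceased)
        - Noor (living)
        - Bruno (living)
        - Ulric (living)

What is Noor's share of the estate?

Noor receives £56,000.

The entire £504,000 passes to the siblings and their issue.
That amount (£504,000) is divided into 3 shares of £168,000: Reuben and Wendel each take £168,000; Cormac's £168,000 share passes to Cormac's issue.
Cormac's share (£168,000) is divided into 3 shares of £56,000: Noor, Bruno, and Ulric each take £56,000.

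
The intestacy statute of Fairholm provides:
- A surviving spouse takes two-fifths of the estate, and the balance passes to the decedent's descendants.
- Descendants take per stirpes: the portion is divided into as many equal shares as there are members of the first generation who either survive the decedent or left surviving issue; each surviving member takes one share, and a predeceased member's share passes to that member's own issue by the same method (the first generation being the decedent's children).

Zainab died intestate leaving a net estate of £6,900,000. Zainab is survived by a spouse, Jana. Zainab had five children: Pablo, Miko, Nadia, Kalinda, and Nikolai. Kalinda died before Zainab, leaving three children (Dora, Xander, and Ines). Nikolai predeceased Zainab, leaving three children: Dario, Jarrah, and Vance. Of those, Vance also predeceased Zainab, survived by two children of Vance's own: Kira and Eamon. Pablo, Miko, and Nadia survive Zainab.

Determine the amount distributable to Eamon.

Eamon receives £138,000.

Jana takes two-fifths of £6,900,000 = £2,760,000. The remaining £4,140,000 passes to the descendants.
The descendants' portion (£4,140,000) is divided into 5 shares of £828,000: Pablo, Miko, and Nadia each take £828,000; Kalinda's £828,000 share passes to Kalinda's issue; Nikolai's £828,000 share passes to Nikolai's issue.
Kalinda's share (£828,000) is divided into 3 shares of £276,000: Dora, Xander, and Ines each take £276,000.
Nikolai's share (£828,000) is divided into 3 shares of £276,000: Dario and Jarrah each take £276,000; Vance's £276,000 share passes to Vance's issue.
Vance's share (£276,000) is divided into 2 shares of £138,000: Kira and Eamon each take £138,000.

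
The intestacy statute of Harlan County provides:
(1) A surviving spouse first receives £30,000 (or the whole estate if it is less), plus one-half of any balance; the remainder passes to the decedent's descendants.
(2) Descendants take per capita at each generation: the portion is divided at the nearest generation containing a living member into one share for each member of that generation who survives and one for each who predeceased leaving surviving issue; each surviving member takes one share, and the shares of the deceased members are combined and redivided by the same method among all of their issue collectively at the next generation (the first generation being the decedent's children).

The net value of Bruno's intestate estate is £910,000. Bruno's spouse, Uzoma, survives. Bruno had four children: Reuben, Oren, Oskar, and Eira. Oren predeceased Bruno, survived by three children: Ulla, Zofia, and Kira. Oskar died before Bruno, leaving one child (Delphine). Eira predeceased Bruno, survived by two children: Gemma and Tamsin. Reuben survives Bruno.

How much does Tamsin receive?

Uzoma first takes £30,000, leaving a balance of £880,000. Uzoma then takes one-half of the balance (£440,000), for a total of £470,000. The remaining £440,000 passes to the descendants.
The descendants' portion (£440,000) is divided at the children's generation into 4 shares of £110,000. Reuben takes £110,000. The 3 shares of the deceased (Oren, Oskar, and Eira) are combined into a pool of £330,000.
That pool (£330,000) is divided at the grandchildren's generation equally among Ulla, Zofia, Kira, Delphine, Gemma, and Tamsin: £55,000 each.

Tamsin receives £55,000.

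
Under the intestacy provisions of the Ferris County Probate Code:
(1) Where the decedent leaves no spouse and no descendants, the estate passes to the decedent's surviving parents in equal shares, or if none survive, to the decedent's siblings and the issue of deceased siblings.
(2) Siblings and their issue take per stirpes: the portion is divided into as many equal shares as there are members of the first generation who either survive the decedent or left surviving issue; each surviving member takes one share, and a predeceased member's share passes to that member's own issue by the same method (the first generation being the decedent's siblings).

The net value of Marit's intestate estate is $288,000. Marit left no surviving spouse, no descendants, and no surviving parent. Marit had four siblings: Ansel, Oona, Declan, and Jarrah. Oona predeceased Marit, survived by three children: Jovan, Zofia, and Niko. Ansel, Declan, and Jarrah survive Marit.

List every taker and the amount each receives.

Ansel: $72,000; Jovan: $24,000; Zofia: $24,000; Niko: $24,000; Declan: $72,000; Jarrah: $72,000

The entire $288,000 passes to the siblings and their issue.
That amount ($288,000) is divided into 4 shares of $72,000: Ansel, Declan, and Jarrah each take $72,000; Oona's $72,000 share passes to Oona's issue.
Oona's share ($72,000) is divided into 3 shares of $24,000: Jovan, Zofia, and Niko each take $24,000.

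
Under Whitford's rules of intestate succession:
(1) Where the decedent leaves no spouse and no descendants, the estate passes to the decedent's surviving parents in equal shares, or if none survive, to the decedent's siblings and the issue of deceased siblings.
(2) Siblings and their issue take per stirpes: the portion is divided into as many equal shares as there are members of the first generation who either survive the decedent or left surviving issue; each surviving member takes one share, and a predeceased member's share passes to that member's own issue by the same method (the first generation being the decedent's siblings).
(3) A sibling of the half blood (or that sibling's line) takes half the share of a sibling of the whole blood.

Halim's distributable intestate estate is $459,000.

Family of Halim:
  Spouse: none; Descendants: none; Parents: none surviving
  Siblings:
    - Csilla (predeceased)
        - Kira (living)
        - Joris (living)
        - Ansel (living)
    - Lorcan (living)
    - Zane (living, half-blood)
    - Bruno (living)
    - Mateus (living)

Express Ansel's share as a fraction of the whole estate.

The entire $459,000 passes to the siblings and their issue.
Counting each half-blood sibling's line as half a unit, there are 9/2 units in $459,000, so one unit is $102,000. Whole-blood lines (Csilla, Lorcan, Bruno, and Mateus) take $102,000 each; half-blood lines (Zane) take $51,000 each.
Csilla's share ($102,000) is divided into 3 shares of $34,000: Kira, Joris, and Ansel each take $34,000.

Ansel receives 2/27 of the estate.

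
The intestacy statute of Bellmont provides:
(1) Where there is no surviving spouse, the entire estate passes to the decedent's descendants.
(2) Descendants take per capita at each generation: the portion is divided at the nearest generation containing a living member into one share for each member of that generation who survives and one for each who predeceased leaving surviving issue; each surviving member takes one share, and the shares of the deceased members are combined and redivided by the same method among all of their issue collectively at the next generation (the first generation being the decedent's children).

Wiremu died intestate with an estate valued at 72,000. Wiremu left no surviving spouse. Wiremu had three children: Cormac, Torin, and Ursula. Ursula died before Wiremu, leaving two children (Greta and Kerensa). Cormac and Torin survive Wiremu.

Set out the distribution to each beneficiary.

The entire 72,000 passes to the descendants.
That amount (72,000) is divided at the children's generation into 3 shares of 24,000. Cormac and Torin each take 24,000. The remaining share for the deceased Ursula (24,000) is carried to the next generation.
That pool (24,000) is divided at the grandchildren's generation equally among Greta and Kerensa: 12,000 each.

Cormac: 24,000; Torin: 24,000; Greta: 12,000; Kerensa: 12,000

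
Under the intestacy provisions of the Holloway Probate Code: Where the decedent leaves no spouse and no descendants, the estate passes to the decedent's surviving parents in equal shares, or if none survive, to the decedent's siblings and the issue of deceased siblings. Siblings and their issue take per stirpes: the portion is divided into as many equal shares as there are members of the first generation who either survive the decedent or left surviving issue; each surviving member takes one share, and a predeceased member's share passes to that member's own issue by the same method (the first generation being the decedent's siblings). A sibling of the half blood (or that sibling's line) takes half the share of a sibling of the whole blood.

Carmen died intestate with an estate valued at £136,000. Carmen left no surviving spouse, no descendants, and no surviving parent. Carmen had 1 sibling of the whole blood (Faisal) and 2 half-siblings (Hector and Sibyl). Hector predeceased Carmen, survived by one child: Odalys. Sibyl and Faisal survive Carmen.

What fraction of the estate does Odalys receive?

The entire £136,000 passes to the siblings and their issue.
Counting each half-blood sibling's line as half a unit, there are 2 units in £136,000, so one unit is £68,000. Whole-blood lines (Faisal) take £68,000 each; half-blood lines (Hector and Sibyl) take £34,000 each.
Hector's share (£34,000) passes entirely to Odalys.

Odalys receives 1/4 of the estate.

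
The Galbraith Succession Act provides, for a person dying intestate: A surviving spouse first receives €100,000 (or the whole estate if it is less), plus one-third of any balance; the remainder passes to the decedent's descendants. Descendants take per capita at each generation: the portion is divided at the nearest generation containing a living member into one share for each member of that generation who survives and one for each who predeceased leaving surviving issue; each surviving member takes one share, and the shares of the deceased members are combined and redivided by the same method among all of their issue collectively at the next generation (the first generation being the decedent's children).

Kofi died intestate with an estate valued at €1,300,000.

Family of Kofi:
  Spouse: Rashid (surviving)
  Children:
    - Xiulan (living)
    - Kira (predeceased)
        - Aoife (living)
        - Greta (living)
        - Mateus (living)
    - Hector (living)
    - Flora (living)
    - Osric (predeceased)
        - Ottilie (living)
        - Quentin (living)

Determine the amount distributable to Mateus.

Rashid first takes €100,000, leaving a balance of €1,200,000. Rashid then takes one-third of the balance (€400,000), for a total of €500,000. The remaining €800,000 passes to the descendants.
The descendants' portion (€800,000) is divided at the children's generation into 5 shares of €160,000. Xiulan, Hector, and Flora each take €160,000. The 2 shares of the deceased (Kira and Osric) are combined into a pool of €320,000.
That pool (€320,000) is divided at the grandchildren's generation equally among Aoife, Greta, Mateus, Ottilie, and Quentin: €64,000 each.

Mateus receives €64,000.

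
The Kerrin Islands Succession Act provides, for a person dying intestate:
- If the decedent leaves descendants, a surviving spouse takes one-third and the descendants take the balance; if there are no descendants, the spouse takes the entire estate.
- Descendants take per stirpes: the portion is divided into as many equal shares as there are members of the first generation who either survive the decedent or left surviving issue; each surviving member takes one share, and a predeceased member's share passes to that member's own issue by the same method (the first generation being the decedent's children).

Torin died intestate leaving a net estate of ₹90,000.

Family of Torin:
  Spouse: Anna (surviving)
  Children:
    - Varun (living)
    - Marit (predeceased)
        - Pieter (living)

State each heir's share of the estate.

Anna takes one-third of ₹90,000 = ₹30,000. The remaining ₹60,000 passes to the descendants.
The descendants' portion (₹60,000) is divided into 2 shares of ₹30,000: Varun takes ₹30,000; Marit's ₹30,000 share passes to Marit's issue.
Marit's share (₹30,000) passes entirely to Pieter.

Anna: ₹30,000; Varun: ₹30,000; Pieter: ₹30,000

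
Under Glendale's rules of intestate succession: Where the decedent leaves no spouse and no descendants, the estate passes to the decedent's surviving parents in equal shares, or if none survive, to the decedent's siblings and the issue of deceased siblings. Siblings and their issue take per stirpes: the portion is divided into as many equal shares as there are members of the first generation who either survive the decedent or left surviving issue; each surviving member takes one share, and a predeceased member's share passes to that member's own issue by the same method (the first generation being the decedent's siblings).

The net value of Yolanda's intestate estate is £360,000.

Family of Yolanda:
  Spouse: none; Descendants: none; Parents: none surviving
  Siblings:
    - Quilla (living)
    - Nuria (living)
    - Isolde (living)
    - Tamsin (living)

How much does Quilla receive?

The entire £360,000 passes to the siblings and their issue.
That amount (£360,000) is divided into 4 shares of £90,000: Quilla, Nuria, Isolde, and Tamsin each take £90,000.

Quilla receives £90,000.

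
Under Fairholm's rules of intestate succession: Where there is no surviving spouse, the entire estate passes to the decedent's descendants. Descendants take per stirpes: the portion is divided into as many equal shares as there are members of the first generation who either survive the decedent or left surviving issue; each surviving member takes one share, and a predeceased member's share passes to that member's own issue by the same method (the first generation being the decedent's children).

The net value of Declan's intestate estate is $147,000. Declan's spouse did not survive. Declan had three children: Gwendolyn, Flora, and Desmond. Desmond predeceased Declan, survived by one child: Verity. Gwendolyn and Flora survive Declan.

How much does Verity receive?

The entire $147,000 passes to the descendants.
That amount ($147,000) is divided into 3 shares of $49,000: Gwendolyn and Flora each take $49,000; Desmond's $49,000 share passes to Desmond's issue.
Desmond's share ($49,000) passes entirely to Verity.

Verity receives $49,000.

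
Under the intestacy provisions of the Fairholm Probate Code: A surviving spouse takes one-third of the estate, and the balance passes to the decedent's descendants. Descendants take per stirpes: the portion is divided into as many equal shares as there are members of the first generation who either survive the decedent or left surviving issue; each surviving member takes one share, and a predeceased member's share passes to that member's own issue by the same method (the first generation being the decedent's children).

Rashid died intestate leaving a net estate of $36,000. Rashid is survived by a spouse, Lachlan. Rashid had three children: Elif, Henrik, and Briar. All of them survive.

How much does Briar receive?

Lachlan takes one-third of $36,000 = $12,000. The remaining $24,000 passes to the descendants.
The descendants' portion ($24,000) is divided into 3 shares of $8,000: Elif, Henrik, and Briar each take $8,000.

Briar receives $8,000.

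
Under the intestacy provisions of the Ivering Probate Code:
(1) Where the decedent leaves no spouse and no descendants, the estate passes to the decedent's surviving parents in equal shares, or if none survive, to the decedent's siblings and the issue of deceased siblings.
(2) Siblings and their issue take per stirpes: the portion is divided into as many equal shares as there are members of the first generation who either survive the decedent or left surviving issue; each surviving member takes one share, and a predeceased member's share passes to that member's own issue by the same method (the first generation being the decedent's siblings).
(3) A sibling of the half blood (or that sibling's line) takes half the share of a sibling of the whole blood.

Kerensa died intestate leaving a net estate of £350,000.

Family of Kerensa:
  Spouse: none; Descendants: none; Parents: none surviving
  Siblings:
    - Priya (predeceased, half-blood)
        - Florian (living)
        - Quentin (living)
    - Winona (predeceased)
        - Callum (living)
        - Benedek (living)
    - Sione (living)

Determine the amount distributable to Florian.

The entire £350,000 passes to the siblings and their issue.
Counting each half-blood sibling's line as half a unit, there are 5/2 units in £350,000, so one unit is £140,000. Whole-blood lines (Winona and Sione) take £140,000 each; half-blood lines (Priya) take £70,000 each.
Priya's share (£70,000) is divided into 2 shares of £35,000: Florian and Quentin each take £35,000.
Winona's share (£140,000) is divided into 2 shares of £70,000: Callum and Benedek each take £70,000.

Florian receives £35,000.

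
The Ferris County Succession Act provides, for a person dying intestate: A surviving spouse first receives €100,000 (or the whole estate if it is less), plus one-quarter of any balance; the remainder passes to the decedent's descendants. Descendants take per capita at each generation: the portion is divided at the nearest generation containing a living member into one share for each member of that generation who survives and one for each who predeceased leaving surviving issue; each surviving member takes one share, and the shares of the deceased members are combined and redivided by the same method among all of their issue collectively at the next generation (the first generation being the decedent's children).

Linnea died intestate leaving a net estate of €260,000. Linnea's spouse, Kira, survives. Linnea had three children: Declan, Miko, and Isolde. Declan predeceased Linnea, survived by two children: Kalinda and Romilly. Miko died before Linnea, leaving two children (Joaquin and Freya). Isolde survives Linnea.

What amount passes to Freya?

Kira first takes €100,000, leaving a balance of €160,000. Kira then takes one-quarter of the balance (€40,000), for a total of €140,000. The remaining €120,000 passes to the descendants.
The descendants' portion (€120,000) is divided at the children's generation into 3 shares of €40,000. Isolde takes €40,000. The 2 shares of the deceased (Declan and Miko) are combined into a pool of €80,000.
That pool (€80,000) is divided at the grandchildren's generation equally among Kalinda, Romilly, Joaquin, and Freya: €20,000 each.

Freya receives €20,000.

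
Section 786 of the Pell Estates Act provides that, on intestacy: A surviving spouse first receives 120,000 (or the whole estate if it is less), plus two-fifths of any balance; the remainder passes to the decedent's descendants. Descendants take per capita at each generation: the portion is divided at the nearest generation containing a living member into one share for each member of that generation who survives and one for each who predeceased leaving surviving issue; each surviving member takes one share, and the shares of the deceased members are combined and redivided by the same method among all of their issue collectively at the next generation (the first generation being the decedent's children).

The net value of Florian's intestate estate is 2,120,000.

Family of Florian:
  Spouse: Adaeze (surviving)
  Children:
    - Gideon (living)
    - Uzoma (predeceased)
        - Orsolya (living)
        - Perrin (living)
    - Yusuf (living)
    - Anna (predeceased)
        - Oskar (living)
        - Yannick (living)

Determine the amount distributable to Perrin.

Perrin receives 150,000.

Adaeze first takes 120,000, leaving a balance of 2,000,000. Adaeze then takes two-fifths of the balance (800,000), for a total of 920,000. The remaining 1,200,000 passes to the descendants.
The descendants' portion (1,200,000) is divided at the children's generation into 4 shares of 300,000. Gideon and Yusuf each take 300,000. The 2 shares of the deceased (Uzoma and Anna) are combined into a pool of 600,000.
That pool (600,000) is divided at the grandchildren's generation equally among Orsolya, Perrin, Oskar, and Yannick: 150,000 each.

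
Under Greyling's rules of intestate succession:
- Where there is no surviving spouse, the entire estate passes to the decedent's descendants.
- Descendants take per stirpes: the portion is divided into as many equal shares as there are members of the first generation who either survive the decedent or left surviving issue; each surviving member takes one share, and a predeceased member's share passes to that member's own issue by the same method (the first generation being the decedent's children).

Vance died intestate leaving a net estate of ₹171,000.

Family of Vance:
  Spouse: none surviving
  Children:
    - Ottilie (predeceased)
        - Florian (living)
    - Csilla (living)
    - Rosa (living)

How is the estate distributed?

The entire ₹171,000 passes to the descendants.
That amount (₹171,000) is divided into 3 shares of ₹57,000: Csilla and Rosa each take ₹57,000; Ottilie's ₹57,000 share passes to Ottilie's issue.
Ottilie's share (₹57,000) passes entirely to Florian.

Florian: ₹57,000; Csilla: ₹57,000; Rosa: ₹57,000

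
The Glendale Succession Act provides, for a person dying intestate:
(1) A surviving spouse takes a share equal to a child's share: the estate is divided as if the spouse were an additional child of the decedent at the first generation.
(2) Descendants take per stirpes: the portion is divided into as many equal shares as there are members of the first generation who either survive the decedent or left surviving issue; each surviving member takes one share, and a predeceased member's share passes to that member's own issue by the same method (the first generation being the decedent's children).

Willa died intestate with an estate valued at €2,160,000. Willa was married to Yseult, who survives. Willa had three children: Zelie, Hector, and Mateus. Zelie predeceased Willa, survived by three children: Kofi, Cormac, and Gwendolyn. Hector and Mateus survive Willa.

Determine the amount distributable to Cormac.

The spouse counts as an additional share at the children's level, so there are 4 primary shares of €540,000. Yseult takes one such share (€540,000).
The children's combined portion (€1,620,000) is divided into 3 shares of €540,000: Hector and Mateus each take €540,000; Zelie's €540,000 share passes to Zelie's issue.
Zelie's share (€540,000) is divided into 3 shares of €180,000: Kofi, Cormac, and Gwendolyn each take €180,000.

Cormac receives €180,000.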